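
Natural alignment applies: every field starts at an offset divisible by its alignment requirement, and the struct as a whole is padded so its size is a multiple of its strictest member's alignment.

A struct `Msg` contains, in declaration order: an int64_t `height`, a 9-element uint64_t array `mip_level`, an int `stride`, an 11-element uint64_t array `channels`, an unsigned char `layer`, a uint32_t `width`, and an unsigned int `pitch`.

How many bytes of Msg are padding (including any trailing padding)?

@0: height [8B, align 8] → 8
@8: mip_level [72B, align 8] → 80
@80: stride [4B, align 4] → 84
+4 pad (align 8)
@88: channels [88B, align 8] → 176
@176: layer [1B, align 1] → 177
+3 pad (align 4)
@180: width [4B, align 4] → 184
@184: pitch [4B, align 4] → 188
+4 tail pad (align 8)
size 192, align 8
data bytes 181, size 192 → padding 11

11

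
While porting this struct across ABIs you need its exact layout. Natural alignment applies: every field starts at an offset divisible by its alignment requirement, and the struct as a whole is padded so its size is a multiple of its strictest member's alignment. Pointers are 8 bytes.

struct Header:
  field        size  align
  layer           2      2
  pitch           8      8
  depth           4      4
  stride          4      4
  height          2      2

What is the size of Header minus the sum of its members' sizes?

12

layer at 0 (size 2, align 2) → ends 2
pad 6 to align 8 for pitch
pitch at 8 (size 8, align 8) → ends 16
depth at 16 (size 4, align 4) → ends 20
stride at 20 (size 4, align 4) → ends 24
height at 24 (size 2, align 2) → ends 26
tail pad 6 to reach multiple of 8
total 32 bytes, alignment 8
data bytes 20, size 32 → padding 12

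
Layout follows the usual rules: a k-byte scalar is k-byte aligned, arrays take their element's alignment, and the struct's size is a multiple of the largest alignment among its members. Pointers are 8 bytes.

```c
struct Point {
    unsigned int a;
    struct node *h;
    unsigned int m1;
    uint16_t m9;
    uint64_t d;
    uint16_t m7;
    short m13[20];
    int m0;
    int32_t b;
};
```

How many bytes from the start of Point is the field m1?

@0: a [4B, align 4] → 4
+4 pad (align 8)
@8: h [8B, align 8] → 16
@16: m1 [4B, align 4] → 20

16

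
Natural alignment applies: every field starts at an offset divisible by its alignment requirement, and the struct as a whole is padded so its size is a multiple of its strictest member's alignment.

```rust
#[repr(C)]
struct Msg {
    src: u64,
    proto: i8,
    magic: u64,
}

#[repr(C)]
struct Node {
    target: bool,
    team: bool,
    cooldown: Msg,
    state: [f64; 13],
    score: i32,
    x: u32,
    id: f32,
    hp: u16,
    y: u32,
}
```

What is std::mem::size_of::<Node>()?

Msg: src at 0 (size 8, align 8) → ends 8; proto at 8 (size 1, align 1) → ends 9; pad 7 to align 8 for magic; magic at 16 (size 8, align 8) → ends 24; total 24 bytes, alignment 8
target at 0 (size 1, align 1) → ends 1
team at 1 (size 1, align 1) → ends 2
pad 6 to align 8 for cooldown
cooldown at 8 (size 24, align 8) → ends 32
state at 32 (size 104, align 8) → ends 136
score at 136 (size 4, align 4) → ends 140
x at 140 (size 4, align 4) → ends 144
id at 144 (size 4, align 4) → ends 148
hp at 148 (size 2, align 2) → ends 150
pad 2 to align 4 for y
y at 152 (size 4, align 4) → ends 156
tail pad 4 to reach multiple of 8
total 160 bytes, alignment 8

160 bytes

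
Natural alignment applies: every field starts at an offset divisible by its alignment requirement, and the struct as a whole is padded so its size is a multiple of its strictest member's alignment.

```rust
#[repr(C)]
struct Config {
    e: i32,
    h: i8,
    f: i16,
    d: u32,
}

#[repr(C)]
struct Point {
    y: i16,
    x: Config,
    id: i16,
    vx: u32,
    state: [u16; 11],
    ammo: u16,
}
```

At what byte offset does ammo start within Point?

Config: 0..4  e  (4B, 4-aligned); 4..5  h  (1B, 1-aligned); 5..6  -- padding (1B); 6..8  f  (2B, 2-aligned); 8..12  d  (4B, 4-aligned); sizeof = 12, alignof = 4
0..2  y  (2B, 2-aligned)
2..4  -- padding (2B)
4..16  x  (12B, 4-aligned)
16..18  id  (2B, 2-aligned)
18..20  -- padding (2B)
20..24  vx  (4B, 4-aligned)
24..46  state  (22B, 2-aligned)
46..48  ammo  (2B, 2-aligned)

46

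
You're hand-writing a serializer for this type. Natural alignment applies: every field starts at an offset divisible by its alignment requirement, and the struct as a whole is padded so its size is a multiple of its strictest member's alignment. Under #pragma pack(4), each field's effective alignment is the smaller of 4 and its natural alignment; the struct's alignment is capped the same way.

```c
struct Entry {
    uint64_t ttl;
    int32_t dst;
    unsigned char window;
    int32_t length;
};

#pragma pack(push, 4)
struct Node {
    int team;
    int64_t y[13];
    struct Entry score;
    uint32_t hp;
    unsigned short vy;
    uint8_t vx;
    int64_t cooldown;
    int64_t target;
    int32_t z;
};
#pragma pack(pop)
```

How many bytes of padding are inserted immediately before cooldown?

1

Entry: 0..8  ttl  (8B, 8-aligned); 8..12  dst  (4B, 4-aligned); 12..13  window  (1B, 1-aligned); 13..16  -- padding (3B); 16..20  length  (4B, 4-aligned); 20..24  -- tail padding (4B); sizeof = 24, alignof = 8
0..4  team  (4B, 4-aligned)
4..108  y  (104B, 4-aligned)
108..132  score  (24B, 4-aligned)
132..136  hp  (4B, 4-aligned)
136..138  vy  (2B, 2-aligned)
138..139  vx  (1B, 1-aligned)
139..140  -- padding (1B)
140..148  cooldown  (8B, 4-aligned)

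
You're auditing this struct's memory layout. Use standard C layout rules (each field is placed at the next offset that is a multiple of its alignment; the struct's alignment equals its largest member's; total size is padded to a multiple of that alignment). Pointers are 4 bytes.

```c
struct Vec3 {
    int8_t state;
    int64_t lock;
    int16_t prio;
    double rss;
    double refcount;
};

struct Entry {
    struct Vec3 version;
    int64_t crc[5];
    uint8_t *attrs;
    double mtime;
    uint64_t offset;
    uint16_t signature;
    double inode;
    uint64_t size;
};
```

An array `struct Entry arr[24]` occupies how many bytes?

Vec3: state at 0 (size 1, align 1) → ends 1; pad 7 to align 8 for lock; lock at 8 (size 8, align 8) → ends 16; prio at 16 (size 2, align 2) → ends 18; pad 6 to align 8 for rss; rss at 24 (size 8, align 8) → ends 32; refcount at 32 (size 8, align 8) → ends 40; total 40 bytes, alignment 8
version at 0 (size 40, align 8) → ends 40
crc at 40 (size 40, align 8) → ends 80
attrs at 80 (size 4, align 4) → ends 84
pad 4 to align 8 for mtime
mtime at 88 (size 8, align 8) → ends 96
offset at 96 (size 8, align 8) → ends 104
signature at 104 (size 2, align 2) → ends 106
pad 6 to align 8 for inode
inode at 112 (size 8, align 8) → ends 120
size at 120 (size 8, align 8) → ends 128
total 128 bytes, alignment 8
array of 24: 24 × 128 = 3072

3072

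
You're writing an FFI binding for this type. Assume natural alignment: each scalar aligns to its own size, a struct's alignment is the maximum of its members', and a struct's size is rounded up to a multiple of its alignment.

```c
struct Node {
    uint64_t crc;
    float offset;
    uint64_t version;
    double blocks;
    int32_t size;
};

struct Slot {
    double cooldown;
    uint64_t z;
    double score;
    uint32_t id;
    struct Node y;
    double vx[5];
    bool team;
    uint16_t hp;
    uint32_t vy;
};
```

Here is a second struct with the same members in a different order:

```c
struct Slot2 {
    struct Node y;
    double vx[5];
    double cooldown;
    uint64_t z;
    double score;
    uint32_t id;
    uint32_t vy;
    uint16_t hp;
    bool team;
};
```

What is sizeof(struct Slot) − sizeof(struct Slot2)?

0

Node: @0: crc [8B, align 8] → 8; @8: offset [4B, align 4] → 12; +4 pad (align 8); @16: version [8B, align 8] → 24; @24: blocks [8B, align 8] → 32; @32: size [4B, align 4] → 36; +4 tail pad (align 8); size 40, align 8
@0: cooldown [8B, align 8] → 8
@8: z [8B, align 8] → 16
@16: score [8B, align 8] → 24
@24: id [4B, align 4] → 28
+4 pad (align 8)
@32: y [40B, align 8] → 72
@72: vx [40B, align 8] → 112
@112: team [1B, align 1] → 113
+1 pad (align 2)
@114: hp [2B, align 2] → 116
@116: vy [4B, align 4] → 120
size 120, align 8
— Slot2 —
@0: y [40B, align 8] → 40
@40: vx [40B, align 8] → 80
@80: cooldown [8B, align 8] → 88
@88: z [8B, align 8] → 96
@96: score [8B, align 8] → 104
@104: id [4B, align 4] → 108
@108: vy [4B, align 4] → 112
@112: hp [2B, align 2] → 114
@114: team [1B, align 1] → 115
+5 tail pad (align 8)
size 120, align 8
120 − 120 = 0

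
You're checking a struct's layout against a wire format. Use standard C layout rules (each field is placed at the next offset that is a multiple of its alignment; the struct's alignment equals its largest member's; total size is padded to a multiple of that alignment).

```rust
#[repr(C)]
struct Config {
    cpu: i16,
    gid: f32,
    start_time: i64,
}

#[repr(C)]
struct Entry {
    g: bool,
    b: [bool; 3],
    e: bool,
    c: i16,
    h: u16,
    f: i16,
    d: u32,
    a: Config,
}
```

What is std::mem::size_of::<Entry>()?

Config: 0..2  cpu  (2B, 2-aligned); 2..4  -- padding (2B); 4..8  gid  (4B, 4-aligned); 8..16  start_time  (8B, 8-aligned); sizeof = 16, alignof = 8
0..1  g  (1B, 1-aligned)
1..4  b  (3B, 1-aligned)
4..5  e  (1B, 1-aligned)
5..6  -- padding (1B)
6..8  c  (2B, 2-aligned)
8..10  h  (2B, 2-aligned)
10..12  f  (2B, 2-aligned)
12..16  d  (4B, 4-aligned)
16..32  a  (16B, 8-aligned)
sizeof = 32, alignof = 8

32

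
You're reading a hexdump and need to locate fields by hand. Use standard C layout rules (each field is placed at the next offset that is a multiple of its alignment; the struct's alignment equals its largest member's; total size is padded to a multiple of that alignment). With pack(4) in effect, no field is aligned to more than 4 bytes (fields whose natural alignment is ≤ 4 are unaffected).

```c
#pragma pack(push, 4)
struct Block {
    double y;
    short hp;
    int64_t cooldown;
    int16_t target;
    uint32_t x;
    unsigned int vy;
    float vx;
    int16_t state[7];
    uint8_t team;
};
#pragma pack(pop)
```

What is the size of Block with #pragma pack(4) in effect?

52

@0: y [8B, align 4] → 8
@8: hp [2B, align 2] → 10
+2 pad (align 4)
@12: cooldown [8B, align 4] → 20
@20: target [2B, align 2] → 22
+2 pad (align 4)
@24: x [4B, align 4] → 28
@28: vy [4B, align 4] → 32
@32: vx [4B, align 4] → 36
@36: state [14B, align 2] → 50
@50: team [1B, align 1] → 51
+1 tail pad (align 4)
size 52, align 4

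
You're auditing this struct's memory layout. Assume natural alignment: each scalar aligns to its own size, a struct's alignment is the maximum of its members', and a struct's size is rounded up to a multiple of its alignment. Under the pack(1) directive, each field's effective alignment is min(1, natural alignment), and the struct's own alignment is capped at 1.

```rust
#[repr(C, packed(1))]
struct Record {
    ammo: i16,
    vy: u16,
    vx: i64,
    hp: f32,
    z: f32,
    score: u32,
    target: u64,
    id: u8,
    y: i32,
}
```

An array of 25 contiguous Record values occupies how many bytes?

925

ammo at 0 (size 2, align 1) → ends 2
vy at 2 (size 2, align 1) → ends 4
vx at 4 (size 8, align 1) → ends 12
hp at 12 (size 4, align 1) → ends 16
z at 16 (size 4, align 1) → ends 20
score at 20 (size 4, align 1) → ends 24
target at 24 (size 8, align 1) → ends 32
id at 32 (size 1, align 1) → ends 33
y at 33 (size 4, align 1) → ends 37
total 37 bytes, alignment 1
array of 25: 25 × 37 = 925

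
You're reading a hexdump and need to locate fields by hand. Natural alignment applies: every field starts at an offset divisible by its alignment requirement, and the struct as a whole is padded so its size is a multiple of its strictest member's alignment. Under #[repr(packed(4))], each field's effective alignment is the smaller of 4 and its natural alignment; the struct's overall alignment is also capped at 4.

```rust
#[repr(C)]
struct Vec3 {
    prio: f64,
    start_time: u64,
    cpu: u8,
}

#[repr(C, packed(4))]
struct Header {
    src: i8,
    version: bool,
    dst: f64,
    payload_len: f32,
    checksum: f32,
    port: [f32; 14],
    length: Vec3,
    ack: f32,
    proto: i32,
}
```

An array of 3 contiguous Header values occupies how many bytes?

324

Vec3: 0..8  prio  (8B, 8-aligned); 8..16  start_time  (8B, 8-aligned); 16..17  cpu  (1B, 1-aligned); 17..24  -- tail padding (7B); sizeof = 24, alignof = 8
0..1  src  (1B, 1-aligned)
1..2  version  (1B, 1-aligned)
2..4  -- padding (2B)
4..12  dst  (8B, 4-aligned)
12..16  payload_len  (4B, 4-aligned)
16..20  checksum  (4B, 4-aligned)
20..76  port  (56B, 4-aligned)
76..100  length  (24B, 4-aligned)
100..104  ack  (4B, 4-aligned)
104..108  proto  (4B, 4-aligned)
sizeof = 108, alignof = 4
array of 3: 3 × 108 = 324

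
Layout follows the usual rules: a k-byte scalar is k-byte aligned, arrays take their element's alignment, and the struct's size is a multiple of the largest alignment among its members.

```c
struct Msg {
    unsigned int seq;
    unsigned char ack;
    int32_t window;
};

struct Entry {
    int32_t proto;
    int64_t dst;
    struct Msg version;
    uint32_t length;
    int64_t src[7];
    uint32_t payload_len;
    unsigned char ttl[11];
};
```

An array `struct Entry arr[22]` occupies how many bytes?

Msg: 0..4  seq  (4B, 4-aligned); 4..5  ack  (1B, 1-aligned); 5..8  -- padding (3B); 8..12  window  (4B, 4-aligned); sizeof = 12, alignof = 4
0..4  proto  (4B, 4-aligned)
4..8  -- padding (4B)
8..16  dst  (8B, 8-aligned)
16..28  version  (12B, 4-aligned)
28..32  length  (4B, 4-aligned)
32..88  src  (56B, 8-aligned)
88..92  payload_len  (4B, 4-aligned)
92..103  ttl  (11B, 1-aligned)
103..104  -- tail padding (1B)
sizeof = 104, alignof = 8
array of 22: 22 × 104 = 2288

2288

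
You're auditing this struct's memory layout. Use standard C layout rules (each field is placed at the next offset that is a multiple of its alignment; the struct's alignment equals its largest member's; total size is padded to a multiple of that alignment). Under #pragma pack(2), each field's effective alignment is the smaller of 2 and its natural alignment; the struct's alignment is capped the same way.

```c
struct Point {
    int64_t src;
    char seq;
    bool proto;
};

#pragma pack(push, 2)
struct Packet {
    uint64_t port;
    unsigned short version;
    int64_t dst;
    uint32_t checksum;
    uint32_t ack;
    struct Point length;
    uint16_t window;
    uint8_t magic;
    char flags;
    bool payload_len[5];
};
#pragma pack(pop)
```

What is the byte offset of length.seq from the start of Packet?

34

Point: src at 0 (size 8, align 8) → ends 8; seq at 8 (size 1, align 1) → ends 9; proto at 9 (size 1, align 1) → ends 10; tail pad 6 to reach multiple of 8; total 16 bytes, alignment 8
port at 0 (size 8, align 2) → ends 8
version at 8 (size 2, align 2) → ends 10
dst at 10 (size 8, align 2) → ends 18
checksum at 18 (size 4, align 2) → ends 22
ack at 22 (size 4, align 2) → ends 26
length at 26 (size 16, align 2) → ends 42
within Point: seq at 8
26 + 8 = 34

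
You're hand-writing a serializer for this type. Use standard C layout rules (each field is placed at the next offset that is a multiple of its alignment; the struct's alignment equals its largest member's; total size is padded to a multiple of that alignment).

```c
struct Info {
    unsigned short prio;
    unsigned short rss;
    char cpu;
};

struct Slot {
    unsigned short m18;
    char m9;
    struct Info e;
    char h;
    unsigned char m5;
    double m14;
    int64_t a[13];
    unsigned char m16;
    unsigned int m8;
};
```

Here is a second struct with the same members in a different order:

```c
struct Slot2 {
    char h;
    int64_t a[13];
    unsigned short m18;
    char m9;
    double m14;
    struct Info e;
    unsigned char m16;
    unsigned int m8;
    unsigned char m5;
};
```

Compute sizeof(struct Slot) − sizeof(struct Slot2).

-8

Info: prio at 0 (size 2, align 2) → ends 2; rss at 2 (size 2, align 2) → ends 4; cpu at 4 (size 1, align 1) → ends 5; tail pad 1 to reach multiple of 2; total 6 bytes, alignment 2
m18 at 0 (size 2, align 2) → ends 2
m9 at 2 (size 1, align 1) → ends 3
pad 1 to align 2 for e
e at 4 (size 6, align 2) → ends 10
h at 10 (size 1, align 1) → ends 11
m5 at 11 (size 1, align 1) → ends 12
pad 4 to align 8 for m14
m14 at 16 (size 8, align 8) → ends 24
a at 24 (size 104, align 8) → ends 128
m16 at 128 (size 1, align 1) → ends 129
pad 3 to align 4 for m8
m8 at 132 (size 4, align 4) → ends 136
total 136 bytes, alignment 8
— Slot2 —
h at 0 (size 1, align 1) → ends 1
pad 7 to align 8 for a
a at 8 (size 104, align 8) → ends 112
m18 at 112 (size 2, align 2) → ends 114
m9 at 114 (size 1, align 1) → ends 115
pad 5 to align 8 for m14
m14 at 120 (size 8, align 8) → ends 128
e at 128 (size 6, align 2) → ends 134
m16 at 134 (size 1, align 1) → ends 135
pad 1 to align 4 for m8
m8 at 136 (size 4, align 4) → ends 140
m5 at 140 (size 1, align 1) → ends 141
tail pad 3 to reach multiple of 8
total 144 bytes, alignment 8
136 − 144 = -8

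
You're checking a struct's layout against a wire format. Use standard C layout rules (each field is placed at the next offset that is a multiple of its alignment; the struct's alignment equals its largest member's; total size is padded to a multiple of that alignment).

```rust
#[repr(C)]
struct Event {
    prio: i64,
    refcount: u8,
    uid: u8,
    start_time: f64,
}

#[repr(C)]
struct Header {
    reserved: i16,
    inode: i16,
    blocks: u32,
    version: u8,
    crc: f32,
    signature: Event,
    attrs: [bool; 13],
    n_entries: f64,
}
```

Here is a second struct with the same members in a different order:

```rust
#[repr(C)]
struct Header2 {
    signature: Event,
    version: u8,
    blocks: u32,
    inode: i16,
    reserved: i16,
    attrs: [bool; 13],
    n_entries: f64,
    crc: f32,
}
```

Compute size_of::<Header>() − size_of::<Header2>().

-8

Event: 0..8  prio  (8B, 8-aligned); 8..9  refcount  (1B, 1-aligned); 9..10  uid  (1B, 1-aligned); 10..16  -- padding (6B); 16..24  start_time  (8B, 8-aligned); sizeof = 24, alignof = 8
0..2  reserved  (2B, 2-aligned)
2..4  inode  (2B, 2-aligned)
4..8  blocks  (4B, 4-aligned)
8..9  version  (1B, 1-aligned)
9..12  -- padding (3B)
12..16  crc  (4B, 4-aligned)
16..40  signature  (24B, 8-aligned)
40..53  attrs  (13B, 1-aligned)
53..56  -- padding (3B)
56..64  n_entries  (8B, 8-aligned)
sizeof = 64, alignof = 8
— Header2 —
0..24  signature  (24B, 8-aligned)
24..25  version  (1B, 1-aligned)
25..28  -- padding (3B)
28..32  blocks  (4B, 4-aligned)
32..34  inode  (2B, 2-aligned)
34..36  reserved  (2B, 2-aligned)
36..49  attrs  (13B, 1-aligned)
49..56  -- padding (7B)
56..64  n_entries  (8B, 8-aligned)
64..68  crc  (4B, 4-aligned)
68..72  -- tail padding (4B)
sizeof = 72, alignof = 8
64 − 72 = -8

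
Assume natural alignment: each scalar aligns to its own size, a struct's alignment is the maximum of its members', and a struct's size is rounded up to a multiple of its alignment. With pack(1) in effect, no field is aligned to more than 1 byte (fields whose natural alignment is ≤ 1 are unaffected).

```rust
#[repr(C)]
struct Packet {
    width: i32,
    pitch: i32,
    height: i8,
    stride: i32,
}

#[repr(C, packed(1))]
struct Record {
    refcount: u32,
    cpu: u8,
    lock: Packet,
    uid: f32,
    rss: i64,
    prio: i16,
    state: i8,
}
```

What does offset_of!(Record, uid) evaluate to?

Packet: width at 0 (size 4, align 4) → ends 4; pitch at 4 (size 4, align 4) → ends 8; height at 8 (size 1, align 1) → ends 9; pad 3 to align 4 for stride; stride at 12 (size 4, align 4) → ends 16; total 16 bytes, alignment 4
refcount at 0 (size 4, align 1) → ends 4
cpu at 4 (size 1, align 1) → ends 5
lock at 5 (size 16, align 1) → ends 21
uid at 21 (size 4, align 1) → ends 25

21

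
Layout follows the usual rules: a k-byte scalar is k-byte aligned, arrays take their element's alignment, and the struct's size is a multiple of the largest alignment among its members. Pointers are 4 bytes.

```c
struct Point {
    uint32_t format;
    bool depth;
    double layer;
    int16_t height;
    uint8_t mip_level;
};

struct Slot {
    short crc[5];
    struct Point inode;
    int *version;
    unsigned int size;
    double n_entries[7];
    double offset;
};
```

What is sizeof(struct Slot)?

Point: format at 0 (size 4, align 4) → ends 4; depth at 4 (size 1, align 1) → ends 5; pad 3 to align 8 for layer; layer at 8 (size 8, align 8) → ends 16; height at 16 (size 2, align 2) → ends 18; mip_level at 18 (size 1, align 1) → ends 19; tail pad 5 to reach multiple of 8; total 24 bytes, alignment 8
crc at 0 (size 10, align 2) → ends 10
pad 6 to align 8 for inode
inode at 16 (size 24, align 8) → ends 40
version at 40 (size 4, align 4) → ends 44
size at 44 (size 4, align 4) → ends 48
n_entries at 48 (size 56, align 8) → ends 104
offset at 104 (size 8, align 8) → ends 112
total 112 bytes, alignment 8

112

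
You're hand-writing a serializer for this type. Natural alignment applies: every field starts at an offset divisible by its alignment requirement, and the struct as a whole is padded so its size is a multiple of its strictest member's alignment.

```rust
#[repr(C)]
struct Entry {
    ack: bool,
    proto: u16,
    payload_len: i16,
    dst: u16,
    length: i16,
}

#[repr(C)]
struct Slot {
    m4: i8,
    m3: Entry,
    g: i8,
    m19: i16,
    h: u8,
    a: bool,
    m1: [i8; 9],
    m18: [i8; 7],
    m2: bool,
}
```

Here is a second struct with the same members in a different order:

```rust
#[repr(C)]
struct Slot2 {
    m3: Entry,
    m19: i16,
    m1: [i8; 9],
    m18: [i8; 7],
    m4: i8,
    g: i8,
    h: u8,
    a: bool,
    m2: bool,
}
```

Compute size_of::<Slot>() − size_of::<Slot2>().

2

Entry: 0..1  ack  (1B, 1-aligned); 1..2  -- padding (1B); 2..4  proto  (2B, 2-aligned); 4..6  payload_len  (2B, 2-aligned); 6..8  dst  (2B, 2-aligned); 8..10  length  (2B, 2-aligned); sizeof = 10, alignof = 2
0..1  m4  (1B, 1-aligned)
1..2  -- padding (1B)
2..12  m3  (10B, 2-aligned)
12..13  g  (1B, 1-aligned)
13..14  -- padding (1B)
14..16  m19  (2B, 2-aligned)
16..17  h  (1B, 1-aligned)
17..18  a  (1B, 1-aligned)
18..27  m1  (9B, 1-aligned)
27..34  m18  (7B, 1-aligned)
34..35  m2  (1B, 1-aligned)
35..36  -- tail padding (1B)
sizeof = 36, alignof = 2
— Slot2 —
0..10  m3  (10B, 2-aligned)
10..12  m19  (2B, 2-aligned)
12..21  m1  (9B, 1-aligned)
21..28  m18  (7B, 1-aligned)
28..29  m4  (1B, 1-aligned)
29..30  g  (1B, 1-aligned)
30..31  h  (1B, 1-aligned)
31..32  a  (1B, 1-aligned)
32..33  m2  (1B, 1-aligned)
33..34  -- tail padding (1B)
sizeof = 34, alignof = 2
36 − 34 = 2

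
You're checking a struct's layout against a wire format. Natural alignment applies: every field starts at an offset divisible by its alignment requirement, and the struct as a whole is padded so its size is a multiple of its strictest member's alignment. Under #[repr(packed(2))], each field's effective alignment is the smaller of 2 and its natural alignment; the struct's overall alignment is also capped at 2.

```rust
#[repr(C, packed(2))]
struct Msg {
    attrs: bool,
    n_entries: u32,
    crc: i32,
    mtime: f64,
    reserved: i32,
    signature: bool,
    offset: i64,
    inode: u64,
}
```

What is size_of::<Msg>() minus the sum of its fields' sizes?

0..1  attrs  (1B, 1-aligned)
1..2  -- padding (1B)
2..6  n_entries  (4B, 2-aligned)
6..10  crc  (4B, 2-aligned)
10..18  mtime  (8B, 2-aligned)
18..22  reserved  (4B, 2-aligned)
22..23  signature  (1B, 1-aligned)
23..24  -- padding (1B)
24..32  offset  (8B, 2-aligned)
32..40  inode  (8B, 2-aligned)
sizeof = 40, alignof = 2
data bytes 38, size 40 → padding 2

2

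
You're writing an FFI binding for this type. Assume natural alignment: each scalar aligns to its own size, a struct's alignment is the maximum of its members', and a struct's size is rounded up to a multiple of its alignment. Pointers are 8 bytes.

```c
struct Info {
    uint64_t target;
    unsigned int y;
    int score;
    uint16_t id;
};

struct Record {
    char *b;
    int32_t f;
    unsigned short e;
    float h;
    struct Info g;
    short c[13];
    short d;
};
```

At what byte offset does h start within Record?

Info: target at 0 (size 8, align 8) → ends 8; y at 8 (size 4, align 4) → ends 12; score at 12 (size 4, align 4) → ends 16; id at 16 (size 2, align 2) → ends 18; tail pad 6 to reach multiple of 8; total 24 bytes, alignment 8
b at 0 (size 8, align 8) → ends 8
f at 8 (size 4, align 4) → ends 12
e at 12 (size 2, align 2) → ends 14
pad 2 to align 4 for h
h at 16 (size 4, align 4) → ends 20

16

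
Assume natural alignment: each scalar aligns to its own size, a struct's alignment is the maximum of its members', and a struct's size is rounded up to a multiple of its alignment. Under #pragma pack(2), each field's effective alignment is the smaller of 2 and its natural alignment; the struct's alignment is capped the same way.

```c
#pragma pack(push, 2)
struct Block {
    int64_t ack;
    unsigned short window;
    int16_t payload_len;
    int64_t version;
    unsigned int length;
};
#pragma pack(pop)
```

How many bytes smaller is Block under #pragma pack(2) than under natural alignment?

8

natural layout:
  @0: ack [8B, align 8] → 8
  @8: window [2B, align 2] → 10
  @10: payload_len [2B, align 2] → 12
  +4 pad (align 8)
  @16: version [8B, align 8] → 24
  @24: length [4B, align 4] → 28
  +4 tail pad (align 8)
  size 32, align 8
packed(2) layout:
  @0: ack [8B, align 2] → 8
  @8: window [2B, align 2] → 10
  @10: payload_len [2B, align 2] → 12
  @12: version [8B, align 2] → 20
  @20: length [4B, align 2] → 24
  size 24, align 2
32 − 24 = 8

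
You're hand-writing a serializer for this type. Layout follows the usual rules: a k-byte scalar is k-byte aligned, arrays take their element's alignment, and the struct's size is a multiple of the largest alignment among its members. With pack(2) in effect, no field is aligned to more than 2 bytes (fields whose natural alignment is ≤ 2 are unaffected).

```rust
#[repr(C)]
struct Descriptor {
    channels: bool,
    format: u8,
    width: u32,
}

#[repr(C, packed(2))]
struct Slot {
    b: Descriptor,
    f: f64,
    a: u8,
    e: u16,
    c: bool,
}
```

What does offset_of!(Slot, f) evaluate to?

Descriptor: 0..1  channels  (1B, 1-aligned); 1..2  format  (1B, 1-aligned); 2..4  -- padding (2B); 4..8  width  (4B, 4-aligned); sizeof = 8, alignof = 4
0..8  b  (8B, 2-aligned)
8..16  f  (8B, 2-aligned)

8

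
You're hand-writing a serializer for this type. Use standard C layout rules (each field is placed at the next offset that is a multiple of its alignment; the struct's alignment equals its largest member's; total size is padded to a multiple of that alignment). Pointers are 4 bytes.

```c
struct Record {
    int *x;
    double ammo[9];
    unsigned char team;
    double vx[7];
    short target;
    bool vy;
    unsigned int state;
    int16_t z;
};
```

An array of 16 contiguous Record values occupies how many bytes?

2560

@0: x [4B, align 4] → 4
+4 pad (align 8)
@8: ammo [72B, align 8] → 80
@80: team [1B, align 1] → 81
+7 pad (align 8)
@88: vx [56B, align 8] → 144
@144: target [2B, align 2] → 146
@146: vy [1B, align 1] → 147
+1 pad (align 4)
@148: state [4B, align 4] → 152
@152: z [2B, align 2] → 154
+6 tail pad (align 8)
size 160, align 8
array of 16: 16 × 160 = 2560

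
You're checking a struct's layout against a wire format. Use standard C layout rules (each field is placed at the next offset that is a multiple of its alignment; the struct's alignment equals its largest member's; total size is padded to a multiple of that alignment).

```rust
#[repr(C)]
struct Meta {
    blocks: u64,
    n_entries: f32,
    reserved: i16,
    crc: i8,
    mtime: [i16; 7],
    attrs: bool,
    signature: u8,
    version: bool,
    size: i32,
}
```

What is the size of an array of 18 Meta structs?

@0: blocks [8B, align 8] → 8
@8: n_entries [4B, align 4] → 12
@12: reserved [2B, align 2] → 14
@14: crc [1B, align 1] → 15
+1 pad (align 2)
@16: mtime [14B, align 2] → 30
@30: attrs [1B, align 1] → 31
@31: signature [1B, align 1] → 32
@32: version [1B, align 1] → 33
+3 pad (align 4)
@36: size [4B, align 4] → 40
size 40, align 8
array of 18: 18 × 40 = 720

720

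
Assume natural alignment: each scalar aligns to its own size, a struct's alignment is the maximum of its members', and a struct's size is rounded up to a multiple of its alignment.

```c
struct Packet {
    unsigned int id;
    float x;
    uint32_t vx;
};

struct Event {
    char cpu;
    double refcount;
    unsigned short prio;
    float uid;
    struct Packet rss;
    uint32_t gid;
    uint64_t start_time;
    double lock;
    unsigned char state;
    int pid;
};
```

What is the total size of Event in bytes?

64

Packet: id at 0 (size 4, align 4) → ends 4; x at 4 (size 4, align 4) → ends 8; vx at 8 (size 4, align 4) → ends 12; total 12 bytes, alignment 4
cpu at 0 (size 1, align 1) → ends 1
pad 7 to align 8 for refcount
refcount at 8 (size 8, align 8) → ends 16
prio at 16 (size 2, align 2) → ends 18
pad 2 to align 4 for uid
uid at 20 (size 4, align 4) → ends 24
rss at 24 (size 12, align 4) → ends 36
gid at 36 (size 4, align 4) → ends 40
start_time at 40 (size 8, align 8) → ends 48
lock at 48 (size 8, align 8) → ends 56
state at 56 (size 1, align 1) → ends 57
pad 3 to align 4 for pid
pid at 60 (size 4, align 4) → ends 64
total 64 bytes, alignment 8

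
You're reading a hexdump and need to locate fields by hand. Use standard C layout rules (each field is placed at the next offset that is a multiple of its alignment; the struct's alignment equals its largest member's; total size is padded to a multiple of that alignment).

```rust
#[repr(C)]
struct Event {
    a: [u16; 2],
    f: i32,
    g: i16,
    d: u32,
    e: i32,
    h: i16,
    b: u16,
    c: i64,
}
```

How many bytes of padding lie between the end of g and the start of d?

a at 0 (size 4, align 2) → ends 4
f at 4 (size 4, align 4) → ends 8
g at 8 (size 2, align 2) → ends 10
pad 2 to align 4 for d
d at 12 (size 4, align 4) → ends 16

2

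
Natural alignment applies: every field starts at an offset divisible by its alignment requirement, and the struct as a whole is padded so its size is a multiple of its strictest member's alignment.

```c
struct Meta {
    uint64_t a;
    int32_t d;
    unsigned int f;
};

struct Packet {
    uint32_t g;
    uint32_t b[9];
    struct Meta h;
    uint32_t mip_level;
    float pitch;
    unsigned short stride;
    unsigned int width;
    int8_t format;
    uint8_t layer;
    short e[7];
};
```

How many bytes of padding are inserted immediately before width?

2

Meta: @0: a [8B, align 8] → 8; @8: d [4B, align 4] → 12; @12: f [4B, align 4] → 16; size 16, align 8
@0: g [4B, align 4] → 4
@4: b [36B, align 4] → 40
@40: h [16B, align 8] → 56
@56: mip_level [4B, align 4] → 60
@60: pitch [4B, align 4] → 64
@64: stride [2B, align 2] → 66
+2 pad (align 4)
@68: width [4B, align 4] → 72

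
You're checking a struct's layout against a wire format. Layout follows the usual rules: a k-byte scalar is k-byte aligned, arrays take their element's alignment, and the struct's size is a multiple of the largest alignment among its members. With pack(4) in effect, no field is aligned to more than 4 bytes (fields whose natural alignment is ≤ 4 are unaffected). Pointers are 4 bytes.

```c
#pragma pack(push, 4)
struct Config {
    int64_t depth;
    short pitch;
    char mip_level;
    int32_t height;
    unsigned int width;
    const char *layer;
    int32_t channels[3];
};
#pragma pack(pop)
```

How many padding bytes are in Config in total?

1

0..8  depth  (8B, 4-aligned)
8..10  pitch  (2B, 2-aligned)
10..11  mip_level  (1B, 1-aligned)
11..12  -- padding (1B)
12..16  height  (4B, 4-aligned)
16..20  width  (4B, 4-aligned)
20..24  layer  (4B, 4-aligned)
24..36  channels  (12B, 4-aligned)
sizeof = 36, alignof = 4
data bytes 35, size 36 → padding 1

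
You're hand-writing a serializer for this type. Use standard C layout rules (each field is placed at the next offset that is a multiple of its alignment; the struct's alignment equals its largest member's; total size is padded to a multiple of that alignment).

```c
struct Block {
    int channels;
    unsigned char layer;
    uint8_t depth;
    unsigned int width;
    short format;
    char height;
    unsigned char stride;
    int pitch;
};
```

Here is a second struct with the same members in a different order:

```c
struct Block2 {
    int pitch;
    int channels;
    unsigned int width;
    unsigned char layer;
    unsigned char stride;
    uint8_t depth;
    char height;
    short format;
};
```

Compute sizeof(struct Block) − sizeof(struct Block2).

0

@0: channels [4B, align 4] → 4
@4: layer [1B, align 1] → 5
@5: depth [1B, align 1] → 6
+2 pad (align 4)
@8: width [4B, align 4] → 12
@12: format [2B, align 2] → 14
@14: height [1B, align 1] → 15
@15: stride [1B, align 1] → 16
@16: pitch [4B, align 4] → 20
size 20, align 4
— Block2 —
@0: pitch [4B, align 4] → 4
@4: channels [4B, align 4] → 8
@8: width [4B, align 4] → 12
@12: layer [1B, align 1] → 13
@13: stride [1B, align 1] → 14
@14: depth [1B, align 1] → 15
@15: height [1B, align 1] → 16
@16: format [2B, align 2] → 18
+2 tail pad (align 4)
size 20, align 4
20 − 20 = 0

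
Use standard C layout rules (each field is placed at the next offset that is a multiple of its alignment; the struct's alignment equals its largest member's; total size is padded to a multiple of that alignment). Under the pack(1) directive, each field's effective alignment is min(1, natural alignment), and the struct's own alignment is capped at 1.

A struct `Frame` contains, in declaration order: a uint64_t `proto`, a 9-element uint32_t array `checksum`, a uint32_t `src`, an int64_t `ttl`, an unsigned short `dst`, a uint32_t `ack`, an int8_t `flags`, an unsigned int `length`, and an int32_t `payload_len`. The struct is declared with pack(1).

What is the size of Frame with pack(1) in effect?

@0: proto [8B, align 1] → 8
@8: checksum [36B, align 1] → 44
@44: src [4B, align 1] → 48
@48: ttl [8B, align 1] → 56
@56: dst [2B, align 1] → 58
@58: ack [4B, align 1] → 62
@62: flags [1B, align 1] → 63
@63: length [4B, align 1] → 67
@67: payload_len [4B, align 1] → 71
size 71, align 1

71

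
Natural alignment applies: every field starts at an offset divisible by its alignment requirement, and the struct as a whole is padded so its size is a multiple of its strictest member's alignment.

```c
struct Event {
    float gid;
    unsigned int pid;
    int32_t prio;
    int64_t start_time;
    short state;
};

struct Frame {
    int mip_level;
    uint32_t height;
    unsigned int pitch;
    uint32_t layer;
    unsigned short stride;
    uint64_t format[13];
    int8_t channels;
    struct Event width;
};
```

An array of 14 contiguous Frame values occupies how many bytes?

2352

Event: gid at 0 (size 4, align 4) → ends 4; pid at 4 (size 4, align 4) → ends 8; prio at 8 (size 4, align 4) → ends 12; pad 4 to align 8 for start_time; start_time at 16 (size 8, align 8) → ends 24; state at 24 (size 2, align 2) → ends 26; tail pad 6 to reach multiple of 8; total 32 bytes, alignment 8
mip_level at 0 (size 4, align 4) → ends 4
height at 4 (size 4, align 4) → ends 8
pitch at 8 (size 4, align 4) → ends 12
layer at 12 (size 4, align 4) → ends 16
stride at 16 (size 2, align 2) → ends 18
pad 6 to align 8 for format
format at 24 (size 104, align 8) → ends 128
channels at 128 (size 1, align 1) → ends 129
pad 7 to align 8 for width
width at 136 (size 32, align 8) → ends 168
total 168 bytes, alignment 8
array of 14: 14 × 168 = 2352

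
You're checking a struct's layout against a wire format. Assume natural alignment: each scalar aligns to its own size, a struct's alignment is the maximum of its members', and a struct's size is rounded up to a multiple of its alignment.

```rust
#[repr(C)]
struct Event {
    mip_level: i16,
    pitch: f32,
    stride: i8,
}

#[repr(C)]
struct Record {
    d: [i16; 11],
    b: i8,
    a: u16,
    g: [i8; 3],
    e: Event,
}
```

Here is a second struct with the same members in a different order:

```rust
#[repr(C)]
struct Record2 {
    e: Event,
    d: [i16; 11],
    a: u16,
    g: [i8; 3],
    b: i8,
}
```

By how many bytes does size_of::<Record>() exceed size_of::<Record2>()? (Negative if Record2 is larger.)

Event: mip_level at 0 (size 2, align 2) → ends 2; pad 2 to align 4 for pitch; pitch at 4 (size 4, align 4) → ends 8; stride at 8 (size 1, align 1) → ends 9; tail pad 3 to reach multiple of 4; total 12 bytes, alignment 4
d at 0 (size 22, align 2) → ends 22
b at 22 (size 1, align 1) → ends 23
pad 1 to align 2 for a
a at 24 (size 2, align 2) → ends 26
g at 26 (size 3, align 1) → ends 29
pad 3 to align 4 for e
e at 32 (size 12, align 4) → ends 44
total 44 bytes, alignment 4
— Record2 —
e at 0 (size 12, align 4) → ends 12
d at 12 (size 22, align 2) → ends 34
a at 34 (size 2, align 2) → ends 36
g at 36 (size 3, align 1) → ends 39
b at 39 (size 1, align 1) → ends 40
total 40 bytes, alignment 4
44 − 40 = 4

4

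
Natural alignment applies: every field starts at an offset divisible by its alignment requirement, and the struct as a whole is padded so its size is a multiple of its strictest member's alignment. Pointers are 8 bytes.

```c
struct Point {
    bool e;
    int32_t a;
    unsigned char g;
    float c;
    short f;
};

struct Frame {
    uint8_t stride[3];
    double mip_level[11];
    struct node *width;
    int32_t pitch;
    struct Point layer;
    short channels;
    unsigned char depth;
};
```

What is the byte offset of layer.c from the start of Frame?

Point: e at 0 (size 1, align 1) → ends 1; pad 3 to align 4 for a; a at 4 (size 4, align 4) → ends 8; g at 8 (size 1, align 1) → ends 9; pad 3 to align 4 for c; c at 12 (size 4, align 4) → ends 16; f at 16 (size 2, align 2) → ends 18; tail pad 2 to reach multiple of 4; total 20 bytes, alignment 4
stride at 0 (size 3, align 1) → ends 3
pad 5 to align 8 for mip_level
mip_level at 8 (size 88, align 8) → ends 96
width at 96 (size 8, align 8) → ends 104
pitch at 104 (size 4, align 4) → ends 108
layer at 108 (size 20, align 4) → ends 128
within Point: c at 12
108 + 12 = 120

120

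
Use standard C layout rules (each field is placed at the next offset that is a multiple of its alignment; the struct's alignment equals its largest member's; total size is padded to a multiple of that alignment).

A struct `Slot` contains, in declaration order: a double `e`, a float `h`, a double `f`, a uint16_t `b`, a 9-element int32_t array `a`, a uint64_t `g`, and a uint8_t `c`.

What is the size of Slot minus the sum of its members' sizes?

13

0..8  e  (8B, 8-aligned)
8..12  h  (4B, 4-aligned)
12..16  -- padding (4B)
16..24  f  (8B, 8-aligned)
24..26  b  (2B, 2-aligned)
26..28  -- padding (2B)
28..64  a  (36B, 4-aligned)
64..72  g  (8B, 8-aligned)
72..73  c  (1B, 1-aligned)
73..80  -- tail padding (7B)
sizeof = 80, alignof = 8
data bytes 67, size 80 → padding 13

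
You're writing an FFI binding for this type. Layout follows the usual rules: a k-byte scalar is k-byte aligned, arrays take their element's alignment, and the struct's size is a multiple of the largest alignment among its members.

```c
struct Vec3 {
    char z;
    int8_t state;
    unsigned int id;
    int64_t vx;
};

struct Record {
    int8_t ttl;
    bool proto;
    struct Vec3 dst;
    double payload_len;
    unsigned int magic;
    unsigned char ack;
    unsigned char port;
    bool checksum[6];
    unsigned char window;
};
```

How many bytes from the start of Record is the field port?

37

Vec3: @0: z [1B, align 1] → 1; @1: state [1B, align 1] → 2; +2 pad (align 4); @4: id [4B, align 4] → 8; @8: vx [8B, align 8] → 16; size 16, align 8
@0: ttl [1B, align 1] → 1
@1: proto [1B, align 1] → 2
+6 pad (align 8)
@8: dst [16B, align 8] → 24
@24: payload_len [8B, align 8] → 32
@32: magic [4B, align 4] → 36
@36: ack [1B, align 1] → 37
@37: port [1B, align 1] → 38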